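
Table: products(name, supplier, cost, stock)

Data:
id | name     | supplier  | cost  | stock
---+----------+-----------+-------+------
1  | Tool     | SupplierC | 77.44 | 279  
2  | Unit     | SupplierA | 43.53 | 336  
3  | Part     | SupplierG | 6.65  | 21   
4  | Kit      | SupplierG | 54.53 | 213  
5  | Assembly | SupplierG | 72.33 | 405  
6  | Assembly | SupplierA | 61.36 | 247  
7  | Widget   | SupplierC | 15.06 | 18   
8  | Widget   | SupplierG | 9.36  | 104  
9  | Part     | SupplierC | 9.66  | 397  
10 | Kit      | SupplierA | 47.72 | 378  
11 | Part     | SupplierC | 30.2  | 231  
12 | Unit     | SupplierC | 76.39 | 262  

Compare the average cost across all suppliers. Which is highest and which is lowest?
SELECT supplier, AVG(cost)
FROM products
GROUP BY supplier
ORDER BY AVG(cost)

All groups:
  SupplierG: 35.72
  SupplierC: 41.75
  SupplierA: 50.87

Highest: SupplierA (50.87)
Lowest: SupplierG (35.72)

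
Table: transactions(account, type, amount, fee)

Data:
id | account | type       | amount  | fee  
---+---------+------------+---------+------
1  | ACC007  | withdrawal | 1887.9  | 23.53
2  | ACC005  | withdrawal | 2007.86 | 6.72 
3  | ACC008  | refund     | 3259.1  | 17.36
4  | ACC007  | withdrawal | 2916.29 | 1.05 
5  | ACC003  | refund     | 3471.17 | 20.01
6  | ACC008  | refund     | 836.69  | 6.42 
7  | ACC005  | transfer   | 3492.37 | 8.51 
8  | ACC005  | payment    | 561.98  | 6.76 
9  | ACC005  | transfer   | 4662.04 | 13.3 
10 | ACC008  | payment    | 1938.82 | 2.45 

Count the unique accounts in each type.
SELECT type, COUNT(DISTINCT account)
FROM transactions
GROUP BY type

Result:
  payment: 2 distinct
  refund: 2 distinct
  transfer: 1 distinct
  withdrawal: 2 distinct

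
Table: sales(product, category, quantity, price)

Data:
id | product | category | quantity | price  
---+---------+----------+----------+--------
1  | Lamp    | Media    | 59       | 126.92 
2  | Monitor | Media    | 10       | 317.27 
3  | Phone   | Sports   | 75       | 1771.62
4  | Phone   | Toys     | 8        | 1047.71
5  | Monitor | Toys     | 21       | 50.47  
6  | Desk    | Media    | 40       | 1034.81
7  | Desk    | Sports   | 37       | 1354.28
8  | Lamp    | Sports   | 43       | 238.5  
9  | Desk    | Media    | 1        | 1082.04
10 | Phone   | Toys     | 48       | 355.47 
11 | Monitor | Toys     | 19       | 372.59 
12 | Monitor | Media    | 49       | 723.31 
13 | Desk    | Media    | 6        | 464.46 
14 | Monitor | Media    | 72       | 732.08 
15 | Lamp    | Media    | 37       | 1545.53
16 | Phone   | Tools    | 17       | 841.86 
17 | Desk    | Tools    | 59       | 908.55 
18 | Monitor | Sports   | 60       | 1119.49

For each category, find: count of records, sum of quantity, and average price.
SELECT category,
       COUNT(*) as cnt,
       SUM(quantity) as total_quantity,
       AVG(price) as avg_price
FROM sales
GROUP BY category

Result:
  Media: 8 records, 274 total quantity, 753.30 avg price
  Sports: 4 records, 215 total quantity, 1120.97 avg price
  Tools: 2 records, 76 total quantity, 875.21 avg price
  Toys: 4 records, 96 total quantity, 456.56 avg price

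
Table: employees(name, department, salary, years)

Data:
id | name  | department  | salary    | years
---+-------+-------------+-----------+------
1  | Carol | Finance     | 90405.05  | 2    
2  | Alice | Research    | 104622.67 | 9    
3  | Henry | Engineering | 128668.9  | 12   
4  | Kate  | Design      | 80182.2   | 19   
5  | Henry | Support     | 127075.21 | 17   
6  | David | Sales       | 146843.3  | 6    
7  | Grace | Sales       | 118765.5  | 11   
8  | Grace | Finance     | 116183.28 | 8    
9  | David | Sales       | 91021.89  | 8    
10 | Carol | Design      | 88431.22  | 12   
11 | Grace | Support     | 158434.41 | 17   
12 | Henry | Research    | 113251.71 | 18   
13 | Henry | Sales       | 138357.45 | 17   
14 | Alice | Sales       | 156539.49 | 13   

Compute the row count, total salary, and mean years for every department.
SELECT department,
       COUNT(*) as cnt,
       SUM(salary) as total_salary,
       AVG(years) as avg_years
FROM employees
GROUP BY department

Result:
  Design: 2 records, 168613.42 total salary, 15.50 avg years
  Engineering: 1 records, 128668.90 total salary, 12.00 avg years
  Finance: 2 records, 206588.33 total salary, 5.00 avg years
  Research: 2 records, 217874.38 total salary, 13.50 avg years
  Sales: 5 records, 651527.63 total salary, 11.00 avg years
  Support: 2 records, 285509.62 total salary, 17.00 avg years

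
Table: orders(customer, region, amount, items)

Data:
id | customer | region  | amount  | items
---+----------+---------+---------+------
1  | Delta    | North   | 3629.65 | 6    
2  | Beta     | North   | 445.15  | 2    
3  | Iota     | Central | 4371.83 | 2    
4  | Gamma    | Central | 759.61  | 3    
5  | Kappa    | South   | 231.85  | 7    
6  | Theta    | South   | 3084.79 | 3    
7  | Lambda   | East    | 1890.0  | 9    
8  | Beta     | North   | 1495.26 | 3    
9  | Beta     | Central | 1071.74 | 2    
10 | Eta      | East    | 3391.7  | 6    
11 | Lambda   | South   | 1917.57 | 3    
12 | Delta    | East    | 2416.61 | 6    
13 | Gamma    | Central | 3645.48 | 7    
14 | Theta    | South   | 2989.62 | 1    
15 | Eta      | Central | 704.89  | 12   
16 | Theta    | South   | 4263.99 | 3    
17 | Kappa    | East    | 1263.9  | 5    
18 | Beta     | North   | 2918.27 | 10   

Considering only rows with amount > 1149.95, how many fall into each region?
SELECT region, COUNT(*)
FROM orders
WHERE amount > 1149.95
GROUP BY region

Note: WHERE filters rows before grouping.

Result:
  Central: 2
  East: 4
  North: 3
  South: 4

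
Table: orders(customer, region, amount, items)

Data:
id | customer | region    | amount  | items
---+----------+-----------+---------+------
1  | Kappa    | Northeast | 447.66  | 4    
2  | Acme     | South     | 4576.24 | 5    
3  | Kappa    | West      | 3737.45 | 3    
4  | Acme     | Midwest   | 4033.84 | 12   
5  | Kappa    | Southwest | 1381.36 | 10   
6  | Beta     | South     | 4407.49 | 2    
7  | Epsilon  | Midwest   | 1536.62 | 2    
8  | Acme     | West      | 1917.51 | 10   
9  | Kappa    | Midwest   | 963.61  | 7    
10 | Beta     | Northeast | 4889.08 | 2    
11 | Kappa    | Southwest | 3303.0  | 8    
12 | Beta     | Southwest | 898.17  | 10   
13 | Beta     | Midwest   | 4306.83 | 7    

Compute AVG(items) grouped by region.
SELECT region, AVG(items) as result
FROM orders
GROUP BY region

Result:
  Midwest: 7.00
  Northeast: 3.00
  South: 3.50
  Southwest: 9.33
  West: 6.50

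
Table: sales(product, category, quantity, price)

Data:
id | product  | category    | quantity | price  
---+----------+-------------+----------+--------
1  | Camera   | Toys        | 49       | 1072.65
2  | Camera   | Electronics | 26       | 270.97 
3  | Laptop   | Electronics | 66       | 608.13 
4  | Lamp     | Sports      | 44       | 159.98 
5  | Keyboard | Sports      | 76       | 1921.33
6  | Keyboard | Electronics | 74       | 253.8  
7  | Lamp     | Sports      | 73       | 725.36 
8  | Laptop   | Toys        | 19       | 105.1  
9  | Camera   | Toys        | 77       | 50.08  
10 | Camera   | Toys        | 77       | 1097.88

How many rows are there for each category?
SELECT category, COUNT(*) as count
FROM sales
GROUP BY category

Result:
  Electronics: 3
  Sports: 3
  Toys: 4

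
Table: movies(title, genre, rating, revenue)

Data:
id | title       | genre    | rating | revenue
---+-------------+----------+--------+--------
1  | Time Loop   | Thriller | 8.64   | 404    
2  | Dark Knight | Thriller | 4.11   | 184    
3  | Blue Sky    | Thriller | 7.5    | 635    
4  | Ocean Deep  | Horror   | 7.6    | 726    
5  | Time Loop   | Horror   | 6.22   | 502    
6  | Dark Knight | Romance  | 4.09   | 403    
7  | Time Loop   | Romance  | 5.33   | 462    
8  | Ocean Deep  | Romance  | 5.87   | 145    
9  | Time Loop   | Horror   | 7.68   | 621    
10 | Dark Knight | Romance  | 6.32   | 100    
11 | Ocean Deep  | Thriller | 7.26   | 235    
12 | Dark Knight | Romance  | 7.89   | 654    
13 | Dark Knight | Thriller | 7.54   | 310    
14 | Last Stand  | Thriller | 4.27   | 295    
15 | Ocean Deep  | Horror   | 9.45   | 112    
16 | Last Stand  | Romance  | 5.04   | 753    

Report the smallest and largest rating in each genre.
SELECT genre, MIN(rating), MAX(rating)
FROM movies
GROUP BY genre

Result:
  Horror: min=6.22, max=9.45
  Romance: min=4.09, max=7.89
  Thriller: min=4.11, max=8.64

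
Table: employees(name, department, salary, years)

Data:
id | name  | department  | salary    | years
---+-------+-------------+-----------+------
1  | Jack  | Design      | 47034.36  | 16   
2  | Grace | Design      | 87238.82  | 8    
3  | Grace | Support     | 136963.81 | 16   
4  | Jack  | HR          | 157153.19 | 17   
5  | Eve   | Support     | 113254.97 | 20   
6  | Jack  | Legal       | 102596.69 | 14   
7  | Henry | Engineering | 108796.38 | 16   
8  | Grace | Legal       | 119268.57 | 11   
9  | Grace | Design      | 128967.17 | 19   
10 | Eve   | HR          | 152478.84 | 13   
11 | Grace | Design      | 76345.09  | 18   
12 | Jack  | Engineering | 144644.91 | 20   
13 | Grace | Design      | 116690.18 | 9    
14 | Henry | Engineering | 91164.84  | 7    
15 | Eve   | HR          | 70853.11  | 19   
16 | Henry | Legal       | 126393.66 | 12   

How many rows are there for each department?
SELECT department, COUNT(*) as count
FROM employees
GROUP BY department

Result:
  Design: 5
  Engineering: 3
  HR: 3
  Legal: 3
  Support: 2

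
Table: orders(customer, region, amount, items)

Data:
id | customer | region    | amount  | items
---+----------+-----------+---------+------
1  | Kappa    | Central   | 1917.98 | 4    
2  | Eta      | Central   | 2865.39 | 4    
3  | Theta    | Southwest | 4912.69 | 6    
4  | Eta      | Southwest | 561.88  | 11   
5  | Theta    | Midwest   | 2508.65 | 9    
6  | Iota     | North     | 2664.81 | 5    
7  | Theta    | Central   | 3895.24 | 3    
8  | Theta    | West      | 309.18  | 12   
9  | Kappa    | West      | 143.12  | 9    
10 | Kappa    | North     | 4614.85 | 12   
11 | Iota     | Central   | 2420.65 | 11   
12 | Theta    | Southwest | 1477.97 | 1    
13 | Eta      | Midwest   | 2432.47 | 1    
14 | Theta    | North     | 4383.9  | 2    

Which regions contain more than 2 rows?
SELECT region, COUNT(*) as cnt
FROM orders
GROUP BY region
HAVING COUNT(*) > 2

Result:
  Central: 4
  North: 3
  Southwest: 3

Note: HAVING filters groups after aggregation, WHERE filters rows before.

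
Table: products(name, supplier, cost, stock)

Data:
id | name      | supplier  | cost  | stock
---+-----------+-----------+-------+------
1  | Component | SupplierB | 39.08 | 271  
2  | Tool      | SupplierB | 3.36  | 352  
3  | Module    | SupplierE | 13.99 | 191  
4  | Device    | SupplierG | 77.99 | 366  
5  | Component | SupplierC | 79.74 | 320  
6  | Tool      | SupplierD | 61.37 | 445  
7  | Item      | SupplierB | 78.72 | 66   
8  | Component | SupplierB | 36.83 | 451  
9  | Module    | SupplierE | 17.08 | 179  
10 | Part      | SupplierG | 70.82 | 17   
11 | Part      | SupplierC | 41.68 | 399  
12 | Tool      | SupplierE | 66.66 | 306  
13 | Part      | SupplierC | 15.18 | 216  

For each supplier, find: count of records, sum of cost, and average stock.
SELECT supplier,
       COUNT(*) as cnt,
       SUM(cost) as total_cost,
       AVG(stock) as avg_stock
FROM products
GROUP BY supplier

Result:
  SupplierB: 4 records, 157.99 total cost, 285.00 avg stock
  SupplierC: 3 records, 136.60 total cost, 311.67 avg stock
  SupplierD: 1 records, 61.37 total cost, 445.00 avg stock
  SupplierE: 3 records, 97.73 total cost, 225.33 avg stock
  SupplierG: 2 records, 148.81 total cost, 191.50 avg stock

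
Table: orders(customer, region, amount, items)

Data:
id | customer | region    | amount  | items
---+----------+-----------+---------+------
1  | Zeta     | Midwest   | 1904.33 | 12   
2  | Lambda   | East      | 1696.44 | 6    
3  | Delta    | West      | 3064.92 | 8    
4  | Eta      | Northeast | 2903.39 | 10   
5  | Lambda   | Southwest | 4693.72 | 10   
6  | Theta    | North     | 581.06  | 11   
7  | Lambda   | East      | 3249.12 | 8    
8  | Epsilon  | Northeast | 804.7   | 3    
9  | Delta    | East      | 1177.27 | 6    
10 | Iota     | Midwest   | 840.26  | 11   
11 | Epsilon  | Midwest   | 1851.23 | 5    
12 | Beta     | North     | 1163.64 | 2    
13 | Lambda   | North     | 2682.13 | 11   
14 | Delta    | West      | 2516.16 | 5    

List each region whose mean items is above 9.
SELECT region, AVG(items)
FROM orders
GROUP BY region
HAVING AVG(items) > 9

Result:
  Midwest: avg=9.33
  Southwest: avg=10.00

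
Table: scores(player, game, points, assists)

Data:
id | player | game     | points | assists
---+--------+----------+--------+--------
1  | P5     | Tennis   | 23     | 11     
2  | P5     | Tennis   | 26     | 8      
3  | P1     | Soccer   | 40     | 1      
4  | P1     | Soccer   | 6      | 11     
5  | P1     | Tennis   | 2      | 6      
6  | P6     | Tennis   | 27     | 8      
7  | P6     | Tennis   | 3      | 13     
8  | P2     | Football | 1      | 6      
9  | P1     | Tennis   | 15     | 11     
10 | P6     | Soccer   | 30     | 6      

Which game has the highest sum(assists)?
SELECT game, SUM(assists) as val
FROM scores
GROUP BY game
ORDER BY val DESC
LIMIT 1

Result: Tennis with sum(assists) = 57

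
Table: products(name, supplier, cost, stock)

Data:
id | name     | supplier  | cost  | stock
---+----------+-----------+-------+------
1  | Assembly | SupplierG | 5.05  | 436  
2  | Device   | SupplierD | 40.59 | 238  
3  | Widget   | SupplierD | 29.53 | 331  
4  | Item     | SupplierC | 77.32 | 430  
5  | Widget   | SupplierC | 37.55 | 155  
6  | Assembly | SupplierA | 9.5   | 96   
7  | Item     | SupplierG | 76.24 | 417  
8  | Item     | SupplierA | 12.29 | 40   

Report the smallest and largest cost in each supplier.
SELECT supplier, MIN(cost), MAX(cost)
FROM products
GROUP BY supplier

Result:
  SupplierA: min=9.50, max=12.29
  SupplierC: min=37.55, max=77.32
  SupplierD: min=29.53, max=40.59
  SupplierG: min=5.05, max=76.24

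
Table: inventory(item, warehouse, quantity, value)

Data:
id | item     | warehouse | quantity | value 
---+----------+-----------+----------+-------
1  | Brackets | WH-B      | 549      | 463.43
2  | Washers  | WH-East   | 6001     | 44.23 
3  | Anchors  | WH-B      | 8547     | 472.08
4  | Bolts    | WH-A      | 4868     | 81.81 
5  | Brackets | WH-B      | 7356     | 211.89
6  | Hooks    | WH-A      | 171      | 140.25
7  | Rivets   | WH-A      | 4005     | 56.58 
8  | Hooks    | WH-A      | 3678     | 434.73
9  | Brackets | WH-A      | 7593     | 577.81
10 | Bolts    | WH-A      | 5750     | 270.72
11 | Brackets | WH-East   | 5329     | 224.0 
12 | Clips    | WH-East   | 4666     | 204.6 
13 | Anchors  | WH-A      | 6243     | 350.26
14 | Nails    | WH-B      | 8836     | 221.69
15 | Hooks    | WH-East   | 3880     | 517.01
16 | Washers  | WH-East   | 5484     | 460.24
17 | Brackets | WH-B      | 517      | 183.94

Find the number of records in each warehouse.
SELECT warehouse, COUNT(*) as count
FROM inventory
GROUP BY warehouse

Result:
  WH-A: 7
  WH-B: 5
  WH-East: 5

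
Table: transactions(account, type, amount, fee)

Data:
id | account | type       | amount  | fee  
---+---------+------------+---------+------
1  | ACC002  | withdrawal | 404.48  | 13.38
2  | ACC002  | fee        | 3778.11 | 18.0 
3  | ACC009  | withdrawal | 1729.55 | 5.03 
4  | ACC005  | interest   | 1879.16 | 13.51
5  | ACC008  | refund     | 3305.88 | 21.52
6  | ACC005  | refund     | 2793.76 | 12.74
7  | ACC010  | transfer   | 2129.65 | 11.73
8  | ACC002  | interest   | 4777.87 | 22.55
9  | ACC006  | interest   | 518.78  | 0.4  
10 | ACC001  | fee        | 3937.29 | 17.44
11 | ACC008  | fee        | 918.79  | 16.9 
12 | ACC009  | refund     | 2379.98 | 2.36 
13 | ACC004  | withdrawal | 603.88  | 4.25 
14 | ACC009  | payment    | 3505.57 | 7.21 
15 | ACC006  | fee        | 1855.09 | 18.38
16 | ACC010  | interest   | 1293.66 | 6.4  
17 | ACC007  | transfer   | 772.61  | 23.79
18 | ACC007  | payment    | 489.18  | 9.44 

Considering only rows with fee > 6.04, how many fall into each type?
SELECT type, COUNT(*)
FROM transactions
WHERE fee > 6.04
GROUP BY type

Note: WHERE filters rows before grouping.

Result:
  fee: 4
  interest: 3
  payment: 2
  refund: 2
  transfer: 2
  withdrawal: 1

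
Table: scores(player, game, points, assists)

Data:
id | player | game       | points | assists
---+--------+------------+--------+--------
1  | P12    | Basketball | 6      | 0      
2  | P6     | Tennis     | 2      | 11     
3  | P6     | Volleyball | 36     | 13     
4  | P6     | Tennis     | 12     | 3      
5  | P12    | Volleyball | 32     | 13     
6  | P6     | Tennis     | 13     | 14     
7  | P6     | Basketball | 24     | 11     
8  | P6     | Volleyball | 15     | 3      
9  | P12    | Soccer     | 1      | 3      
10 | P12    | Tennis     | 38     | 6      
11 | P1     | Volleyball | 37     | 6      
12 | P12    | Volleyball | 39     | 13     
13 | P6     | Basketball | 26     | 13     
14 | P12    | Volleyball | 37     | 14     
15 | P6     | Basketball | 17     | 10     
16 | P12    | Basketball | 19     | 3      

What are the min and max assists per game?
SELECT game, MIN(assists), MAX(assists)
FROM scores
GROUP BY game

Result:
  Basketball: min=0, max=13
  Soccer: min=3, max=3
  Tennis: min=3, max=14
  Volleyball: min=3, max=14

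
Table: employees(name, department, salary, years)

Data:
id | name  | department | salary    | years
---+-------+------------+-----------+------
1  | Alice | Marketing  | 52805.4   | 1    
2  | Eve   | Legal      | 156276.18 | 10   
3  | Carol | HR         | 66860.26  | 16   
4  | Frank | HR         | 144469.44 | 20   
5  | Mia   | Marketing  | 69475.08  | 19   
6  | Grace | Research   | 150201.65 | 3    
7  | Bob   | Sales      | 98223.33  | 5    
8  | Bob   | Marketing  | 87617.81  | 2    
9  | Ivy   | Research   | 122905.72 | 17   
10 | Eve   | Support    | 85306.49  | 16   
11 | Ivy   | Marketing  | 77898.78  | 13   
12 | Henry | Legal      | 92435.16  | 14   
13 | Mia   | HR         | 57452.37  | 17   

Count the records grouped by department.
SELECT department, COUNT(*) as count
FROM employees
GROUP BY department

Result:
  HR: 3
  Legal: 2
  Marketing: 4
  Research: 2
  Sales: 1
  Support: 1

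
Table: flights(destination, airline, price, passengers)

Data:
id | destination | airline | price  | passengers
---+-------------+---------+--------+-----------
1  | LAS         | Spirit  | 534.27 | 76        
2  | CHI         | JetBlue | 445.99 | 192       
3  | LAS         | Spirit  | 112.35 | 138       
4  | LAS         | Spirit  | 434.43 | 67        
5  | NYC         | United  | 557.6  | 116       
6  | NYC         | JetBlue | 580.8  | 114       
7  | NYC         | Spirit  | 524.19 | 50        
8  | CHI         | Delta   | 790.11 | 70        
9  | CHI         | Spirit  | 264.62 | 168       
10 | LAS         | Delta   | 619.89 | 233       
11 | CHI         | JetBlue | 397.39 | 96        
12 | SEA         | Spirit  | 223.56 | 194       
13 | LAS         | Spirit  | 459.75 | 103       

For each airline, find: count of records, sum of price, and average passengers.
SELECT airline,
       COUNT(*) as cnt,
       SUM(price) as total_price,
       AVG(passengers) as avg_passengers
FROM flights
GROUP BY airline

Result:
  Delta: 2 records, 1410.00 total price, 151.50 avg passengers
  JetBlue: 3 records, 1424.18 total price, 134.00 avg passengers
  Spirit: 7 records, 2553.17 total price, 113.71 avg passengers
  United: 1 records, 557.60 total price, 116.00 avg passengers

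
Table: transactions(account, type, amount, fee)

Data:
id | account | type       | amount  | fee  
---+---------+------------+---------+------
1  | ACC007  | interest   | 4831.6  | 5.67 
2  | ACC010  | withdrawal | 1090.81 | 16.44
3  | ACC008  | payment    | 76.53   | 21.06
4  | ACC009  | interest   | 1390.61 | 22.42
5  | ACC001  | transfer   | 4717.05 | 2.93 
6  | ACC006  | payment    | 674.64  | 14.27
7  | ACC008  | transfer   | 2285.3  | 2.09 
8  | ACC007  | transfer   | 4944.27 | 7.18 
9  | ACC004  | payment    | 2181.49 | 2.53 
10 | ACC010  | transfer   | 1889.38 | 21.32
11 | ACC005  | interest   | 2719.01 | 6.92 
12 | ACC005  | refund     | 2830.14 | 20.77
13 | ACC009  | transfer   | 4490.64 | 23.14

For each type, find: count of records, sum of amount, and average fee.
SELECT type,
       COUNT(*) as cnt,
       SUM(amount) as total_amount,
       AVG(fee) as avg_fee
FROM transactions
GROUP BY type

Result:
  interest: 3 records, 8941.22 total amount, 11.67 avg fee
  payment: 3 records, 2932.66 total amount, 12.62 avg fee
  refund: 1 records, 2830.14 total amount, 20.77 avg fee
  transfer: 5 records, 18326.64 total amount, 11.33 avg fee
  withdrawal: 1 records, 1090.81 total amount, 16.44 avg fee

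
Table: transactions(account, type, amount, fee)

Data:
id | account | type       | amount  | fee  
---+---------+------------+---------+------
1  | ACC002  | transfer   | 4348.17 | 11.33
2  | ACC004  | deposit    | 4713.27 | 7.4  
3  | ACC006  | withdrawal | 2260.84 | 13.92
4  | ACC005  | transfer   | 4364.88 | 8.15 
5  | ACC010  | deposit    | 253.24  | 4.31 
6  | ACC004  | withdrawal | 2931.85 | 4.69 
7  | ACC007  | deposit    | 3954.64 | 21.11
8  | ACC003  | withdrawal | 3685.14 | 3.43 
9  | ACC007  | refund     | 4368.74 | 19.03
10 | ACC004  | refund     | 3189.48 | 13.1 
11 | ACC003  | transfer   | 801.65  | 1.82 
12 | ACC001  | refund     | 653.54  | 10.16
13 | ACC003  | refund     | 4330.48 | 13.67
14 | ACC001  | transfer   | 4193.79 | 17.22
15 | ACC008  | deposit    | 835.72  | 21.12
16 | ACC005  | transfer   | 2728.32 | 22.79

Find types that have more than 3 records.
SELECT type, COUNT(*) as cnt
FROM transactions
GROUP BY type
HAVING COUNT(*) > 3

Result:
  deposit: 4
  refund: 4
  transfer: 5

Note: HAVING filters groups after aggregation, WHERE filters rows before.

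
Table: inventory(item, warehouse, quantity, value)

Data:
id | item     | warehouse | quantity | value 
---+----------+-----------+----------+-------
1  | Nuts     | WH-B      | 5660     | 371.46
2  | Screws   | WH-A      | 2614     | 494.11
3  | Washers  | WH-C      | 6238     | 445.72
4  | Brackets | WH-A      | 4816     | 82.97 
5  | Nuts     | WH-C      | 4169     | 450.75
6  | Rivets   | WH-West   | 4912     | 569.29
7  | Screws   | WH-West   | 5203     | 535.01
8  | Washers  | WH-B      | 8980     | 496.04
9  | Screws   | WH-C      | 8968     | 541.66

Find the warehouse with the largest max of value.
SELECT warehouse, MAX(value) as val
FROM inventory
GROUP BY warehouse
ORDER BY val DESC
LIMIT 1

Result: WH-West with max(value) = 569.29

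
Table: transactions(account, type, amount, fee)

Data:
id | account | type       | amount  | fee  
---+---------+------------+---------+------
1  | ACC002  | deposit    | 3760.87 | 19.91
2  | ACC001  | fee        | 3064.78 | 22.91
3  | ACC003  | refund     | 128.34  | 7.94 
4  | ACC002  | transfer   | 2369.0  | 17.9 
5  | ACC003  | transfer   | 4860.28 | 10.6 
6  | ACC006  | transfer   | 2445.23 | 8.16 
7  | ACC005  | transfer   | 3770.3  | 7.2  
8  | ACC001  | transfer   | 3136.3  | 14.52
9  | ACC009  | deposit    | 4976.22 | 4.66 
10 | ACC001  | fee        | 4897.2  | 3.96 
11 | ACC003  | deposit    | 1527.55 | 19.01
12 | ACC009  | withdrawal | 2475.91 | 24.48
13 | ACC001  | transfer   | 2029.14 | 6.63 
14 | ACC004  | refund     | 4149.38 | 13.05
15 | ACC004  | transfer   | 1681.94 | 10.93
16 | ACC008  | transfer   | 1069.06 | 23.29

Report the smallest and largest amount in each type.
SELECT type, MIN(amount), MAX(amount)
FROM transactions
GROUP BY type

Result:
  deposit: min=1527.55, max=4976.22
  fee: min=3064.78, max=4897.20
  refund: min=128.34, max=4149.38
  transfer: min=1069.06, max=4860.28
  withdrawal: min=2475.91, max=2475.91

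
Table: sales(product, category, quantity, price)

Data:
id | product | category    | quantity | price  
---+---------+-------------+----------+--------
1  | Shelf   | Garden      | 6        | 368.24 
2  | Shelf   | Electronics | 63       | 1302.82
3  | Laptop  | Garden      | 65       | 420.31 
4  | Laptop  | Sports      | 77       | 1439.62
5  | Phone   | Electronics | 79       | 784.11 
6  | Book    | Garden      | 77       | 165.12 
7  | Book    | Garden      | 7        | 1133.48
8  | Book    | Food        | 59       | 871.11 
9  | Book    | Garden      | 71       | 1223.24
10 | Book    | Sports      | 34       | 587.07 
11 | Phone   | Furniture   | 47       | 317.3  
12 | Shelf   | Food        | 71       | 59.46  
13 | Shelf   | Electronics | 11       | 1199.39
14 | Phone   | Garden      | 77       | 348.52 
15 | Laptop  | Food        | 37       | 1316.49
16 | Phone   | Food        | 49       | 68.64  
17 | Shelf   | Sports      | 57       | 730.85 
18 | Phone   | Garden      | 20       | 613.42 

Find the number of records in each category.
SELECT category, COUNT(*) as count
FROM sales
GROUP BY category

Result:
  Electronics: 3
  Food: 4
  Furniture: 1
  Garden: 7
  Sports: 3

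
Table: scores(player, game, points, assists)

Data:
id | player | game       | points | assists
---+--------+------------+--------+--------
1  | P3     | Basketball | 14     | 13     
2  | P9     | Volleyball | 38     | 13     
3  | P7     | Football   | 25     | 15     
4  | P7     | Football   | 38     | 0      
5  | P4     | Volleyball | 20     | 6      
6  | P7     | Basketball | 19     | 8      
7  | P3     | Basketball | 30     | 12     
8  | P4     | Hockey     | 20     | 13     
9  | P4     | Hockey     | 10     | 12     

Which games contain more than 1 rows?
SELECT game, COUNT(*) as cnt
FROM scores
GROUP BY game
HAVING COUNT(*) > 1

Result:
  Basketball: 3
  Football: 2
  Hockey: 2
  Volleyball: 2

Note: HAVING filters groups after aggregation, WHERE filters rows before.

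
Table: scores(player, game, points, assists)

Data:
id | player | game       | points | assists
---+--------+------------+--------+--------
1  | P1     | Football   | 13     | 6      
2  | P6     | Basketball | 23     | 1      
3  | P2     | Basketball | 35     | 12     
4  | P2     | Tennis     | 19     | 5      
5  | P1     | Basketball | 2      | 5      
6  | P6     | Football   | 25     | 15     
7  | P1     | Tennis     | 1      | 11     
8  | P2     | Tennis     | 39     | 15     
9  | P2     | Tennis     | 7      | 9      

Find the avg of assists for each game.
SELECT game, AVG(assists) as result
FROM scores
GROUP BY game

Result:
  Basketball: 6.00
  Football: 10.50
  Tennis: 10.00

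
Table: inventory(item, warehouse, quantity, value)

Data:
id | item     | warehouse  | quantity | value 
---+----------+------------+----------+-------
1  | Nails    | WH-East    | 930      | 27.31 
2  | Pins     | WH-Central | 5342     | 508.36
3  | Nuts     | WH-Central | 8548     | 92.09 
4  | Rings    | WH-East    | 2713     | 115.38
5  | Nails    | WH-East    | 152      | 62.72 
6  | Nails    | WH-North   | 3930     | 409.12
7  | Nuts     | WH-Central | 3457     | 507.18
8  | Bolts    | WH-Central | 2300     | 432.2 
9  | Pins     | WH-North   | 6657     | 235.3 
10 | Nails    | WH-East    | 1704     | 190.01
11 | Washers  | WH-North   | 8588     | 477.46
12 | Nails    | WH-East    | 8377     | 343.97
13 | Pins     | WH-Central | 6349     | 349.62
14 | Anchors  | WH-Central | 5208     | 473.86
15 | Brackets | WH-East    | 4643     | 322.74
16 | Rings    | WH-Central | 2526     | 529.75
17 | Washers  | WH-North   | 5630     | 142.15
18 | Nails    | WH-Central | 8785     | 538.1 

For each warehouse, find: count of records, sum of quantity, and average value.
SELECT warehouse,
       COUNT(*) as cnt,
       SUM(quantity) as total_quantity,
       AVG(value) as avg_value
FROM inventory
GROUP BY warehouse

Result:
  WH-Central: 8 records, 42515 total quantity, 428.90 avg value
  WH-East: 6 records, 18519 total quantity, 177.02 avg value
  WH-North: 4 records, 24805 total quantity, 316.01 avg value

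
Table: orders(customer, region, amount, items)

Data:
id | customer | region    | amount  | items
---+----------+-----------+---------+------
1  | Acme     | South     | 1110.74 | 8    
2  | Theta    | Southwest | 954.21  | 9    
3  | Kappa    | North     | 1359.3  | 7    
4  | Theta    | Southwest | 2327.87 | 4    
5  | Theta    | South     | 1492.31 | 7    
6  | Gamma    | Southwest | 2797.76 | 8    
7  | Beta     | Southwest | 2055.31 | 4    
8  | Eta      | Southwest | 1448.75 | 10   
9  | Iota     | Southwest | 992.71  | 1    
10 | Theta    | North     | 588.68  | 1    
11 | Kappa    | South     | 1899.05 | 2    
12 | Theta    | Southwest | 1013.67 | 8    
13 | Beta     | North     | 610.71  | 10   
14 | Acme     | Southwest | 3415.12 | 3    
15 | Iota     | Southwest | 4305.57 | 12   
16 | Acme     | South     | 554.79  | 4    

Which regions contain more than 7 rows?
SELECT region, COUNT(*) as cnt
FROM orders
GROUP BY region
HAVING COUNT(*) > 7

Result:
  Southwest: 9

Note: HAVING filters groups after aggregation, WHERE filters rows before.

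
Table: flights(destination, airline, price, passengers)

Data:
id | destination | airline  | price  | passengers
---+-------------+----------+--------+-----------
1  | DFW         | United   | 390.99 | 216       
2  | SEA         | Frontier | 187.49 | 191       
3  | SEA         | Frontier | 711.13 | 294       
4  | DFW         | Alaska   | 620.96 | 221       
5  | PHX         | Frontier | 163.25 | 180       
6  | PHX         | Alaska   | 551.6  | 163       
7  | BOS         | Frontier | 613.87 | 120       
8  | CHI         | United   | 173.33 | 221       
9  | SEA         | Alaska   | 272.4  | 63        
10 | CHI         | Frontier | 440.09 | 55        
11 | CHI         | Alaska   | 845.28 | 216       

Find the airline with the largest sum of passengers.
SELECT airline, SUM(passengers) as val
FROM flights
GROUP BY airline
ORDER BY val DESC
LIMIT 1

Result: Frontier with sum(passengers) = 840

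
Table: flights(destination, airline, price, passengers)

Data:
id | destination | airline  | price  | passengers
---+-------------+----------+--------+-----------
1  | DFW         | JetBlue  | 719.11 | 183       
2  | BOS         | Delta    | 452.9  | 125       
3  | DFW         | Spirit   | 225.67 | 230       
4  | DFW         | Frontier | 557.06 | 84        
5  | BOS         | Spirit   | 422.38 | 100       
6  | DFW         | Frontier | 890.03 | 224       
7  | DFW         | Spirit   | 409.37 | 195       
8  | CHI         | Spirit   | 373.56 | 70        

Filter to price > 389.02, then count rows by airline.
SELECT airline, COUNT(*)
FROM flights
WHERE price > 389.02
GROUP BY airline

Note: WHERE filters rows before grouping.

Result:
  Delta: 1
  Frontier: 2
  JetBlue: 1
  Spirit: 2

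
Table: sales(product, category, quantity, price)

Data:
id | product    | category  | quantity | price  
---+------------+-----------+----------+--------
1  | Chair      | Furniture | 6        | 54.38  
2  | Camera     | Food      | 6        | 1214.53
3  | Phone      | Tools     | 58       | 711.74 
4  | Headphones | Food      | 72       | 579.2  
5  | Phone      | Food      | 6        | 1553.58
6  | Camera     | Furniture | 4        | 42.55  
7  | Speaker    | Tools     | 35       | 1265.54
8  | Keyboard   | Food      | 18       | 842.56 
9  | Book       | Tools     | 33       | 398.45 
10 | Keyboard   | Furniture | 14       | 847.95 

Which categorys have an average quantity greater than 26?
SELECT category, AVG(quantity)
FROM sales
GROUP BY category
HAVING AVG(quantity) > 26

Result:
  Tools: avg=42.00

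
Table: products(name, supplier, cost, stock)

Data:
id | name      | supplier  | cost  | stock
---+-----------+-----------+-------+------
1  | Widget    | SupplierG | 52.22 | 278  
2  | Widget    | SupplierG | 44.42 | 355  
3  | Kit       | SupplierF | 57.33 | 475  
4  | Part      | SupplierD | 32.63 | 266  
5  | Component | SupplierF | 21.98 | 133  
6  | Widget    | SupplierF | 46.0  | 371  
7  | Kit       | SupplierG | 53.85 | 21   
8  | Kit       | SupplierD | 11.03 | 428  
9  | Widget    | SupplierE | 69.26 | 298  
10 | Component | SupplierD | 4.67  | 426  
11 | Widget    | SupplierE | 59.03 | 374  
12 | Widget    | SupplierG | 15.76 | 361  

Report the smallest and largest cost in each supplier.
SELECT supplier, MIN(cost), MAX(cost)
FROM products
GROUP BY supplier

Result:
  SupplierD: min=4.67, max=32.63
  SupplierE: min=59.03, max=69.26
  SupplierF: min=21.98, max=57.33
  SupplierG: min=15.76, max=53.85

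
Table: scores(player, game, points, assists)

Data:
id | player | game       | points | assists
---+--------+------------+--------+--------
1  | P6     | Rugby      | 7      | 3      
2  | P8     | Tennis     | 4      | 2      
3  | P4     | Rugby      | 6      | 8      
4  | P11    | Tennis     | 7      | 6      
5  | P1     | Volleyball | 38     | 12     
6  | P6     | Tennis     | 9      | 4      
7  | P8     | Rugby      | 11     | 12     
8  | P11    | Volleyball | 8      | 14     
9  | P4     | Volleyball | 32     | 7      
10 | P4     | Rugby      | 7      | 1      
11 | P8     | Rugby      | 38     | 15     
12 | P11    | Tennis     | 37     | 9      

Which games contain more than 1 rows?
SELECT game, COUNT(*) as cnt
FROM scores
GROUP BY game
HAVING COUNT(*) > 1

Result:
  Rugby: 5
  Tennis: 4
  Volleyball: 3

Note: HAVING filters groups after aggregation, WHERE filters rows before.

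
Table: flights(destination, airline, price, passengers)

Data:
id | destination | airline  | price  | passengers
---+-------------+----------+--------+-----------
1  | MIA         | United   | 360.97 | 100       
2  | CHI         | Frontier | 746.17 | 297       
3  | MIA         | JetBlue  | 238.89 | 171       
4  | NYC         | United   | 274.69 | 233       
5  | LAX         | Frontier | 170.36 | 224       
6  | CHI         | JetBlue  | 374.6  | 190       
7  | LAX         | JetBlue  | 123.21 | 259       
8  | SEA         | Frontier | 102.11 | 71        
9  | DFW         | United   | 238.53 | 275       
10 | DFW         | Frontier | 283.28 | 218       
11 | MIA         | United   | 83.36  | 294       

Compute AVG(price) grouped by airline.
SELECT airline, AVG(price) as result
FROM flights
GROUP BY airline

Result:
  Frontier: 325.48
  JetBlue: 245.57
  United: 239.39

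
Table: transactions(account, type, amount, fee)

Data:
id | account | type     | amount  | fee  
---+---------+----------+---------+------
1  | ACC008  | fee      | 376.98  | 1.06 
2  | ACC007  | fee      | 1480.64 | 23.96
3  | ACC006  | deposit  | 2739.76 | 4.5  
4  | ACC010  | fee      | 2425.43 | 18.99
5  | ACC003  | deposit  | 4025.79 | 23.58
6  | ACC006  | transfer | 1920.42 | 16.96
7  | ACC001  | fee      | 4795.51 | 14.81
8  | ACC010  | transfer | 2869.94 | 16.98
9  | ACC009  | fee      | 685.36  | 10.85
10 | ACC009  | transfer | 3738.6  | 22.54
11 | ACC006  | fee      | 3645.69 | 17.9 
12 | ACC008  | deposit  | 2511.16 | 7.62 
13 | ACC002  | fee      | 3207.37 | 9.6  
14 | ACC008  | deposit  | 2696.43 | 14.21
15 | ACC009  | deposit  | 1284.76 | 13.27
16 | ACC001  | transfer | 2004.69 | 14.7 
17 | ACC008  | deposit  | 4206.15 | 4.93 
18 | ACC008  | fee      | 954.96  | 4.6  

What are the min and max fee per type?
SELECT type, MIN(fee), MAX(fee)
FROM transactions
GROUP BY type

Result:
  deposit: min=4.50, max=23.58
  fee: min=1.06, max=23.96
  transfer: min=14.70, max=22.54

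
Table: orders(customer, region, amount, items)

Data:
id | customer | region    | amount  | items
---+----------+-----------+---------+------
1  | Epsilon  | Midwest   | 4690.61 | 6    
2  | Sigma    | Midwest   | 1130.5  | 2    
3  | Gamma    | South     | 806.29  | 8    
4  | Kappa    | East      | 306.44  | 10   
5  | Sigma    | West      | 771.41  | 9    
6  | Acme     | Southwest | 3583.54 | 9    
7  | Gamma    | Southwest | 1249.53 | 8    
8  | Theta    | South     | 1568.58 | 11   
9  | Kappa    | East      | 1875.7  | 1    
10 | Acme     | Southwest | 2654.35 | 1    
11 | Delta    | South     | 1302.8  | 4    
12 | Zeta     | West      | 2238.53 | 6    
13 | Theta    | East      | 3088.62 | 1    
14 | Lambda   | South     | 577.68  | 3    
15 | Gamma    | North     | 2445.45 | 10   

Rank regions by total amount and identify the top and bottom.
SELECT region, SUM(amount)
FROM orders
GROUP BY region
ORDER BY SUM(amount)

All groups:
  North: 2445.45
  West: 3009.94
  South: 4255.35
  East: 5270.76
  Midwest: 5821.11
  Southwest: 7487.42

Highest: Southwest (7487.42)
Lowest: North (2445.45)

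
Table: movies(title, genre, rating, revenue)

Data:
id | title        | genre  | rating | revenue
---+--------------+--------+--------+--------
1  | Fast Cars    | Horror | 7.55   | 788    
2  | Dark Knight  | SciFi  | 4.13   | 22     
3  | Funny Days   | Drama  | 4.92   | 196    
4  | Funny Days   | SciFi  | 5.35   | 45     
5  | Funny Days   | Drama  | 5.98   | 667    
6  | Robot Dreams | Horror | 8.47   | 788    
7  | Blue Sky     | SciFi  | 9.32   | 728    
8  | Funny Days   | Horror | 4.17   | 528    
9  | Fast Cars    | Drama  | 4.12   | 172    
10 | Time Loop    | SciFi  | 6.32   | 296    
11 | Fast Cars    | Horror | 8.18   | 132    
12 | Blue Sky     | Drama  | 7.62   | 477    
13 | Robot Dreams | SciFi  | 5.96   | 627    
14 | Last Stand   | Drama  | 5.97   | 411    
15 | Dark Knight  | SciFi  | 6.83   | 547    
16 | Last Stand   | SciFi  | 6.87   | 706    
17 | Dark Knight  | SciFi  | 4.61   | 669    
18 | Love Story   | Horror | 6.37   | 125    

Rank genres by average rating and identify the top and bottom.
SELECT genre, AVG(rating)
FROM movies
GROUP BY genre
ORDER BY AVG(rating)

All groups:
  Drama: 5.72
  SciFi: 6.17
  Horror: 6.95

Highest: Horror (6.95)
Lowest: Drama (5.72)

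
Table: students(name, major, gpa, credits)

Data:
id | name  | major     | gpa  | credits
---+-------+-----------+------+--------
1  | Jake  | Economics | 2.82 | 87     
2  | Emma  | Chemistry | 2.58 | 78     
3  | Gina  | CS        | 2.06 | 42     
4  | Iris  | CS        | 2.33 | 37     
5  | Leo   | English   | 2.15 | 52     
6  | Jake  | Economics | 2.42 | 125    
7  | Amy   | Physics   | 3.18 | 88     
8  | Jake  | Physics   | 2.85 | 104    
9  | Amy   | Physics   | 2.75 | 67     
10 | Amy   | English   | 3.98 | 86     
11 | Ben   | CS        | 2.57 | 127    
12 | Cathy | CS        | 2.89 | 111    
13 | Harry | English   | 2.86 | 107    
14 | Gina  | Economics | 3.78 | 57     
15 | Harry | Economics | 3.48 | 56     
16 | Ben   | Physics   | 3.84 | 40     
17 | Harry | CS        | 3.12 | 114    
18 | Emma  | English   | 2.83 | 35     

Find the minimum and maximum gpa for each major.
SELECT major, MIN(gpa), MAX(gpa)
FROM students
GROUP BY major

Result:
  CS: min=2.06, max=3.12
  Chemistry: min=2.58, max=2.58
  Economics: min=2.42, max=3.78
  English: min=2.15, max=3.98
  Physics: min=2.75, max=3.84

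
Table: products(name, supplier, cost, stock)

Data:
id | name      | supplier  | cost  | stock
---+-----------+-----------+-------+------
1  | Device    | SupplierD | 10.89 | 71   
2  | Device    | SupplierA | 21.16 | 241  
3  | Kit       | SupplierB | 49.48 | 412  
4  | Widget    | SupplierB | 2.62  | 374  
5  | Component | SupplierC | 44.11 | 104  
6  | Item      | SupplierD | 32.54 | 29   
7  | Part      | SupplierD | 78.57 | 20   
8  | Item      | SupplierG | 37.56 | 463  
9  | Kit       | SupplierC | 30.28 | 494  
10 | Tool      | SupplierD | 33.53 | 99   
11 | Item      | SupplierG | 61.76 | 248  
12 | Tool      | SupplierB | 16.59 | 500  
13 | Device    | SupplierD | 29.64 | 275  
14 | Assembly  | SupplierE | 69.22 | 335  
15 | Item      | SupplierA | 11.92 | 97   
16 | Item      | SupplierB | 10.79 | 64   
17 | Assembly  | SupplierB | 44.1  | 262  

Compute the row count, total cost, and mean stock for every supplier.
SELECT supplier,
       COUNT(*) as cnt,
       SUM(cost) as total_cost,
       AVG(stock) as avg_stock
FROM products
GROUP BY supplier

Result:
  SupplierA: 2 records, 33.08 total cost, 169.00 avg stock
  SupplierB: 5 records, 123.58 total cost, 322.40 avg stock
  SupplierC: 2 records, 74.39 total cost, 299.00 avg stock
  SupplierD: 5 records, 185.17 total cost, 98.80 avg stock
  SupplierE: 1 records, 69.22 total cost, 335.00 avg stock
  SupplierG: 2 records, 99.32 total cost, 355.50 avg stock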